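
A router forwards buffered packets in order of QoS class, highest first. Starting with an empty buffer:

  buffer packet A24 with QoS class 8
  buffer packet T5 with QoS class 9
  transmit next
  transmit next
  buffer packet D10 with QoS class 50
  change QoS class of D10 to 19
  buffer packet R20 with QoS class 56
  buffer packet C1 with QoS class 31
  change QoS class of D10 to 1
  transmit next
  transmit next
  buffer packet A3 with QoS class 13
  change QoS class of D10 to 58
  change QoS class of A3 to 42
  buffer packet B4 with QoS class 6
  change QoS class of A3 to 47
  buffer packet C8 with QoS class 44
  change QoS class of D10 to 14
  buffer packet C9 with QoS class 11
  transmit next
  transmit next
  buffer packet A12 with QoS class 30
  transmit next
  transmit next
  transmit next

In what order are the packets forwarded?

add A24 (QoS class 8) → {A24:8}
add T5 (QoS class 9) → {T5:9, A24:8}
transmit next → T5; now {A24:8}
transmit next → A24; now {}
add D10 (QoS class 50) → {D10:50}
update D10 to QoS class 19 → {D10:19}
add R20 (QoS class 56) → {R20:56, D10:19}
add C1 (QoS class 31) → {R20:56, C1:31, D10:19}
update D10 to QoS class 1 → {R20:56, C1:31, D10:1}
transmit next → R20; now {C1:31, D10:1}
transmit next → C1; now {D10:1}
add A3 (QoS class 13) → {A3:13, D10:1}
update D10 to QoS class 58 → {D10:58, A3:13}
update A3 to QoS class 42 → {D10:58, A3:42}
add B4 (QoS class 6) → {D10:58, A3:42, B4:6}
update A3 to QoS class 47 → {D10:58, A3:47, B4:6}
add C8 (QoS class 44) → {D10:58, A3:47, C8:44, B4:6}
update D10 to QoS class 14 → {A3:47, C8:44, D10:14, B4:6}
add C9 (QoS class 11) → {A3:47, C8:44, D10:14, C9:11, B4:6}
transmit next → A3; now {C8:44, D10:14, C9:11, B4:6}
transmit next → C8; now {D10:14, C9:11, B4:6}
add A12 (QoS class 30) → {A12:30, D10:14, C9:11, B4:6}
transmit next → A12; now {D10:14, C9:11, B4:6}
transmit next → D10; now {C9:11, B4:6}
transmit next → C9; now {B4:6}

[T5, A24, R20, C1, A3, C8, A12, D10, C9]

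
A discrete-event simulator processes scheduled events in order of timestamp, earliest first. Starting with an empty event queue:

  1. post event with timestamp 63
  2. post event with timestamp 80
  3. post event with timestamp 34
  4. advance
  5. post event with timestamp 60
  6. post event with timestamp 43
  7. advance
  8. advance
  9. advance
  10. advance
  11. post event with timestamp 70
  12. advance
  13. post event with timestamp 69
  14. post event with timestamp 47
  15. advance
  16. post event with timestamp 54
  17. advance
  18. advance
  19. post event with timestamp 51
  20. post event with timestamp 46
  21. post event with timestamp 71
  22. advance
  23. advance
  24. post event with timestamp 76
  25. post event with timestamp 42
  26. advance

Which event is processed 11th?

51

insert 63 → {63}
insert 80 → {63, 80}
insert 34 → {34, 63, 80}
advance → 34; now {63, 80}
insert 60 → {60, 63, 80}
insert 43 → {43, 60, 63, 80}
advance → 43; now {60, 63, 80}
advance → 60; now {63, 80}
advance → 63; now {80}
advance → 80; now {}
insert 70 → {70}
advance → 70; now {}
insert 69 → {69}
insert 47 → {47, 69}
advance → 47; now {69}
insert 54 → {54, 69}
advance → 54; now {69}
advance → 69; now {}
insert 51 → {51}
insert 46 → {46, 51}
insert 71 → {46, 51, 71}
advance → 46; now {51, 71}
advance → 51; now {71}
insert 76 → {71, 76}
insert 42 → {42, 71, 76}
advance → 42; now {71, 76}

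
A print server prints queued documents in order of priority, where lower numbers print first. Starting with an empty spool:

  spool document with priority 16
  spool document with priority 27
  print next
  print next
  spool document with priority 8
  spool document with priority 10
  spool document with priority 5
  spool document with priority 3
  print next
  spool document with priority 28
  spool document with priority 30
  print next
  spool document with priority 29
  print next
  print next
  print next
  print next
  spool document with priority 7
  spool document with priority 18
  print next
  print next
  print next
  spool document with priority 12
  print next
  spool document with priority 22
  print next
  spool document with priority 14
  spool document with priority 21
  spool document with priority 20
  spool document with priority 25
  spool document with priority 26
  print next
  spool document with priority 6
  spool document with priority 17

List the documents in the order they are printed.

[16, 27, 3, 5, 8, 10, 28, 29, 7, 18, 30, 12, 22, 14]

insert 16 → {16}
insert 27 → {16, 27}
print next → 16; now {27}
print next → 27; now {}
insert 8 → {8}
insert 10 → {8, 10}
insert 5 → {5, 8, 10}
insert 3 → {3, 5, 8, 10}
print next → 3; now {5, 8, 10}
insert 28 → {5, 8, 10, 28}
insert 30 → {5, 8, 10, 28, 30}
print next → 5; now {8, 10, 28, 30}
insert 29 → {8, 10, 28, 29, 30}
print next → 8; now {10, 28, 29, 30}
print next → 10; now {28, 29, 30}
print next → 28; now {29, 30}
print next → 29; now {30}
insert 7 → {7, 30}
insert 18 → {7, 18, 30}
print next → 7; now {18, 30}
print next → 18; now {30}
print next → 30; now {}
insert 12 → {12}
print next → 12; now {}
insert 22 → {22}
print next → 22; now {}
insert 14 → {14}
insert 21 → {14, 21}
insert 20 → {14, 20, 21}
insert 25 → {14, 20, 21, 25}
insert 26 → {14, 20, 21, 25, 26}
print next → 14; now {20, 21, 25, 26}
insert 6 → {6, 20, 21, 25, 26}
insert 17 → {6, 17, 20, 21, 25, 26}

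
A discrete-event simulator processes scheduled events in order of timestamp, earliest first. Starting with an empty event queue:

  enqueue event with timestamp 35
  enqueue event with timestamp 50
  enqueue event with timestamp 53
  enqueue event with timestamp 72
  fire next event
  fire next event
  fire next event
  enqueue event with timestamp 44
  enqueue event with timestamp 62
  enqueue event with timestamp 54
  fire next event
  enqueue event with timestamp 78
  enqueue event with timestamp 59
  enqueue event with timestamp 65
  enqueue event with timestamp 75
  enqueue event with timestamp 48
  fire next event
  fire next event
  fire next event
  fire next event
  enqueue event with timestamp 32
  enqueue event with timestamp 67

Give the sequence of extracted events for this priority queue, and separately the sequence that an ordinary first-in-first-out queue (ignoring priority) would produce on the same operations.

priority queue: 35 → 50 → 53 → 44 → 48 → 54 → 59 → 62; FIFO queue: 35 → 50 → 53 → 72 → 44 → 62 → 54 → 78

insert 35 → {35}
insert 50 → {35, 50}
insert 53 → {35, 50, 53}
insert 72 → {35, 50, 53, 72}
fire next event → 35; now {50, 53, 72}
fire next event → 50; now {53, 72}
fire next event → 53; now {72}
insert 44 → {44, 72}
insert 62 → {44, 62, 72}
insert 54 → {44, 54, 62, 72}
fire next event → 44; now {54, 62, 72}
insert 78 → {54, 62, 72, 78}
insert 59 → {54, 59, 62, 72, 78}
insert 65 → {54, 59, 62, 65, 72, 78}
insert 75 → {54, 59, 62, 65, 72, 75, 78}
insert 48 → {48, 54, 59, 62, 65, 72, 75, 78}
fire next event → 48; now {54, 59, 62, 65, 72, 75, 78}
fire next event → 54; now {59, 62, 65, 72, 75, 78}
fire next event → 59; now {62, 65, 72, 75, 78}
fire next event → 62; now {65, 72, 75, 78}
insert 32 → {32, 65, 72, 75, 78}
insert 67 → {32, 65, 67, 72, 75, 78}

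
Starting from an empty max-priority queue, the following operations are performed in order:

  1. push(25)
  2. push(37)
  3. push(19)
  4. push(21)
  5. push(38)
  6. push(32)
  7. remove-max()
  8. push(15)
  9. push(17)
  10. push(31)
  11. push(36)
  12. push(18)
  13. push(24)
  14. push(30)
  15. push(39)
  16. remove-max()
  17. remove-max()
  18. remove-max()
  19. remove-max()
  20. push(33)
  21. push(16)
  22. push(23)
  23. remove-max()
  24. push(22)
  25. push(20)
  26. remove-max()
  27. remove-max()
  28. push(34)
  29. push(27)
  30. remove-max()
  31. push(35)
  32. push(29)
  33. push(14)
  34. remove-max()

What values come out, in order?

[38, 39, 37, 36, 32, 33, 31, 30, 34, 35]

insert 25 → {25}
insert 37 → {37, 25}
insert 19 → {37, 25, 19}
insert 21 → {37, 25, 21, 19}
insert 38 → {38, 37, 25, 21, 19}
insert 32 → {38, 37, 32, 25, 21, 19}
remove-max → 38; now {37, 32, 25, 21, 19}
insert 15 → {37, 32, 25, 21, 19, 15}
insert 17 → {37, 32, 25, 21, 19, 17, 15}
insert 31 → {37, 32, 31, 25, 21, 19, 17, 15}
insert 36 → {37, 36, 32, 31, 25, 21, 19, 17, 15}
insert 18 → {37, 36, 32, 31, 25, 21, 19, 18, 17, 15}
insert 24 → {37, 36, 32, 31, 25, 24, 21, 19, 18, 17, 15}
insert 30 → {37, 36, 32, 31, 30, 25, 24, 21, 19, 18, 17, 15}
insert 39 → {39, 37, 36, 32, 31, 30, 25, 24, 21, 19, 18, 17, 15}
remove-max → 39; now {37, 36, 32, 31, 30, 25, 24, 21, 19, 18, 17, 15}
remove-max → 37; now {36, 32, 31, 30, 25, 24, 21, 19, 18, 17, 15}
remove-max → 36; now {32, 31, 30, 25, 24, 21, 19, 18, 17, 15}
remove-max → 32; now {31, 30, 25, 24, 21, 19, 18, 17, 15}
insert 33 → {33, 31, 30, 25, 24, 21, 19, 18, 17, 15}
insert 16 → {33, 31, 30, 25, 24, 21, 19, 18, 17, 16, 15}
insert 23 → {33, 31, 30, 25, 24, 23, 21, 19, 18, 17, 16, 15}
remove-max → 33; now {31, 30, 25, 24, 23, 21, 19, 18, 17, 16, 15}
insert 22 → {31, 30, 25, 24, 23, 22, 21, 19, 18, 17, 16, 15}
insert 20 → {31, 30, 25, 24, 23, 22, 21, 20, 19, 18, 17, 16, 15}
remove-max → 31; now {30, 25, 24, 23, 22, 21, 20, 19, 18, 17, 16, 15}
remove-max → 30; now {25, 24, 23, 22, 21, 20, 19, 18, 17, 16, 15}
insert 34 → {34, 25, 24, 23, 22, 21, 20, 19, 18, 17, 16, 15}
insert 27 → {34, 27, 25, 24, 23, 22, 21, 20, 19, 18, 17, 16, 15}
remove-max → 34; now {27, 25, 24, 23, 22, 21, 20, 19, 18, 17, 16, 15}
insert 35 → {35, 27, 25, 24, 23, 22, 21, 20, 19, 18, 17, 16, 15}
insert 29 → {35, 29, 27, 25, 24, 23, 22, 21, 20, 19, 18, 17, 16, 15}
insert 14 → {35, 29, 27, 25, 24, 23, 22, 21, 20, 19, 18, 17, 16, 15, 14}
remove-max → 35; now {29, 27, 25, 24, 23, 22, 21, 20, 19, 18, 17, 16, 15, 14}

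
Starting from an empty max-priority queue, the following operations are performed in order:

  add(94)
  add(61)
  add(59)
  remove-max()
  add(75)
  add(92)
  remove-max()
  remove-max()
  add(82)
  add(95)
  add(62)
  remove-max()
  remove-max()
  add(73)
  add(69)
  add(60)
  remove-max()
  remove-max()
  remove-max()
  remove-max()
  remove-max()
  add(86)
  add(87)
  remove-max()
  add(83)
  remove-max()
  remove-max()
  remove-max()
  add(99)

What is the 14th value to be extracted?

insert 94 → {94}
insert 61 → {94, 61}
insert 59 → {94, 61, 59}
remove-max → 94; now {61, 59}
insert 75 → {75, 61, 59}
insert 92 → {92, 75, 61, 59}
remove-max → 92; now {75, 61, 59}
remove-max → 75; now {61, 59}
insert 82 → {82, 61, 59}
insert 95 → {95, 82, 61, 59}
insert 62 → {95, 82, 62, 61, 59}
remove-max → 95; now {82, 62, 61, 59}
remove-max → 82; now {62, 61, 59}
insert 73 → {73, 62, 61, 59}
insert 69 → {73, 69, 62, 61, 59}
insert 60 → {73, 69, 62, 61, 60, 59}
remove-max → 73; now {69, 62, 61, 60, 59}
remove-max → 69; now {62, 61, 60, 59}
remove-max → 62; now {61, 60, 59}
remove-max → 61; now {60, 59}
remove-max → 60; now {59}
insert 86 → {86, 59}
insert 87 → {87, 86, 59}
remove-max → 87; now {86, 59}
insert 83 → {86, 83, 59}
remove-max → 86; now {83, 59}
remove-max → 83; now {59}
remove-max → 59; now {}
insert 99 → {99}

59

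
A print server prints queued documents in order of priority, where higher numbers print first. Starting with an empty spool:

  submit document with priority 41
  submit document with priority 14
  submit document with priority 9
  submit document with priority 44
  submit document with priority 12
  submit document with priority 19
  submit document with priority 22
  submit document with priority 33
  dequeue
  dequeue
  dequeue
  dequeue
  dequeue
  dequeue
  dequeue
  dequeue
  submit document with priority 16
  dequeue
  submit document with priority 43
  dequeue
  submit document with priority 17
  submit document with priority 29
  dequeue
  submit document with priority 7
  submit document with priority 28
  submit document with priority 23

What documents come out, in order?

insert 41 → {41}
insert 14 → {41, 14}
insert 9 → {41, 14, 9}
insert 44 → {44, 41, 14, 9}
insert 12 → {44, 41, 14, 12, 9}
insert 19 → {44, 41, 19, 14, 12, 9}
insert 22 → {44, 41, 22, 19, 14, 12, 9}
insert 33 → {44, 41, 33, 22, 19, 14, 12, 9}
dequeue → 44; now {41, 33, 22, 19, 14, 12, 9}
dequeue → 41; now {33, 22, 19, 14, 12, 9}
dequeue → 33; now {22, 19, 14, 12, 9}
dequeue → 22; now {19, 14, 12, 9}
dequeue → 19; now {14, 12, 9}
dequeue → 14; now {12, 9}
dequeue → 12; now {9}
dequeue → 9; now {}
insert 16 → {16}
dequeue → 16; now {}
insert 43 → {43}
dequeue → 43; now {}
insert 17 → {17}
insert 29 → {29, 17}
dequeue → 29; now {17}
insert 7 → {17, 7}
insert 28 → {28, 17, 7}
insert 23 → {28, 23, 17, 7}

[44, 41, 33, 22, 19, 14, 12, 9, 16, 43, 29]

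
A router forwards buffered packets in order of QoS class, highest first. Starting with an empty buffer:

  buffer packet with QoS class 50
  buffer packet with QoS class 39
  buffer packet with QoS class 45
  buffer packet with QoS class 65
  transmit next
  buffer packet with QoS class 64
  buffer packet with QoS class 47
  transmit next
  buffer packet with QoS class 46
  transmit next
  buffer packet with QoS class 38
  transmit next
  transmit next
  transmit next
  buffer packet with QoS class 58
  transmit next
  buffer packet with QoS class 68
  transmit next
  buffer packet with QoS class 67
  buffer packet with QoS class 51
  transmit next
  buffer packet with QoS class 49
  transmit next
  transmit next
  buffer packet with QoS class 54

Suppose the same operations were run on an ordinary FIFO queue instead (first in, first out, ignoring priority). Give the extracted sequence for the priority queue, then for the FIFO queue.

insert 50 → {50}
insert 39 → {50, 39}
insert 45 → {50, 45, 39}
insert 65 → {65, 50, 45, 39}
transmit next → 65; now {50, 45, 39}
insert 64 → {64, 50, 45, 39}
insert 47 → {64, 50, 47, 45, 39}
transmit next → 64; now {50, 47, 45, 39}
insert 46 → {50, 47, 46, 45, 39}
transmit next → 50; now {47, 46, 45, 39}
insert 38 → {47, 46, 45, 39, 38}
transmit next → 47; now {46, 45, 39, 38}
transmit next → 46; now {45, 39, 38}
transmit next → 45; now {39, 38}
insert 58 → {58, 39, 38}
transmit next → 58; now {39, 38}
insert 68 → {68, 39, 38}
transmit next → 68; now {39, 38}
insert 67 → {67, 39, 38}
insert 51 → {67, 51, 39, 38}
transmit next → 67; now {51, 39, 38}
insert 49 → {51, 49, 39, 38}
transmit next → 51; now {49, 39, 38}
transmit next → 49; now {39, 38}
insert 54 → {54, 39, 38}

priority queue: 65, 64, 50, 47, 46, 45, 58, 68, 67, 51, 49; FIFO queue: [50, 39, 45, 65, 64, 47, 46, 38, 58, 68, 67]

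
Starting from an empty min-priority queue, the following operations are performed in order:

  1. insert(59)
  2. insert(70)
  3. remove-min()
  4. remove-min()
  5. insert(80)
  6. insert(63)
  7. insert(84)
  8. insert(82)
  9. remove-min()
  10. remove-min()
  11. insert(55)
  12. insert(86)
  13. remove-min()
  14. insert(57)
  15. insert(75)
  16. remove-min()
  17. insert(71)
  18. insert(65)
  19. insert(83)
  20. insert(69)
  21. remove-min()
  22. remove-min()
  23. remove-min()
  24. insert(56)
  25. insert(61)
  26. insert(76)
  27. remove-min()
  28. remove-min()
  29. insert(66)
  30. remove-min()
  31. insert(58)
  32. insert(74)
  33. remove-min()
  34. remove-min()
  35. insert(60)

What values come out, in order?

[59, 70, 63, 80, 55, 57, 65, 69, 71, 56, 61, 66, 58, 74]

insert 59 → {59}
insert 70 → {59, 70}
remove-min → 59; now {70}
remove-min → 70; now {}
insert 80 → {80}
insert 63 → {63, 80}
insert 84 → {63, 80, 84}
insert 82 → {63, 80, 82, 84}
remove-min → 63; now {80, 82, 84}
remove-min → 80; now {82, 84}
insert 55 → {55, 82, 84}
insert 86 → {55, 82, 84, 86}
remove-min → 55; now {82, 84, 86}
insert 57 → {57, 82, 84, 86}
insert 75 → {57, 75, 82, 84, 86}
remove-min → 57; now {75, 82, 84, 86}
insert 71 → {71, 75, 82, 84, 86}
insert 65 → {65, 71, 75, 82, 84, 86}
insert 83 → {65, 71, 75, 82, 83, 84, 86}
insert 69 → {65, 69, 71, 75, 82, 83, 84, 86}
remove-min → 65; now {69, 71, 75, 82, 83, 84, 86}
remove-min → 69; now {71, 75, 82, 83, 84, 86}
remove-min → 71; now {75, 82, 83, 84, 86}
insert 56 → {56, 75, 82, 83, 84, 86}
insert 61 → {56, 61, 75, 82, 83, 84, 86}
insert 76 → {56, 61, 75, 76, 82, 83, 84, 86}
remove-min → 56; now {61, 75, 76, 82, 83, 84, 86}
remove-min → 61; now {75, 76, 82, 83, 84, 86}
insert 66 → {66, 75, 76, 82, 83, 84, 86}
remove-min → 66; now {75, 76, 82, 83, 84, 86}
insert 58 → {58, 75, 76, 82, 83, 84, 86}
insert 74 → {58, 74, 75, 76, 82, 83, 84, 86}
remove-min → 58; now {74, 75, 76, 82, 83, 84, 86}
remove-min → 74; now {75, 76, 82, 83, 84, 86}
insert 60 → {60, 75, 76, 82, 83, 84, 86}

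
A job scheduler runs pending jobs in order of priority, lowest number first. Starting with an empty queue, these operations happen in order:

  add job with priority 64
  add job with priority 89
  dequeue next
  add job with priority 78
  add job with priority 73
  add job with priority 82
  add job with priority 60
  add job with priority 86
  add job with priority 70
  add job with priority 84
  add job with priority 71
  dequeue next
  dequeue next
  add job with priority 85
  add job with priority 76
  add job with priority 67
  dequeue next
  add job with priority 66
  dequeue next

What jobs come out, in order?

insert 64 → {64}
insert 89 → {64, 89}
dequeue next → 64; now {89}
insert 78 → {78, 89}
insert 73 → {73, 78, 89}
insert 82 → {73, 78, 82, 89}
insert 60 → {60, 73, 78, 82, 89}
insert 86 → {60, 73, 78, 82, 86, 89}
insert 70 → {60, 70, 73, 78, 82, 86, 89}
insert 84 → {60, 70, 73, 78, 82, 84, 86, 89}
insert 71 → {60, 70, 71, 73, 78, 82, 84, 86, 89}
dequeue next → 60; now {70, 71, 73, 78, 82, 84, 86, 89}
dequeue next → 70; now {71, 73, 78, 82, 84, 86, 89}
insert 85 → {71, 73, 78, 82, 84, 85, 86, 89}
insert 76 → {71, 73, 76, 78, 82, 84, 85, 86, 89}
insert 67 → {67, 71, 73, 76, 78, 82, 84, 85, 86, 89}
dequeue next → 67; now {71, 73, 76, 78, 82, 84, 85, 86, 89}
insert 66 → {66, 71, 73, 76, 78, 82, 84, 85, 86, 89}
dequeue next → 66; now {71, 73, 76, 78, 82, 84, 85, 86, 89}

64, 60, 70, 67, 66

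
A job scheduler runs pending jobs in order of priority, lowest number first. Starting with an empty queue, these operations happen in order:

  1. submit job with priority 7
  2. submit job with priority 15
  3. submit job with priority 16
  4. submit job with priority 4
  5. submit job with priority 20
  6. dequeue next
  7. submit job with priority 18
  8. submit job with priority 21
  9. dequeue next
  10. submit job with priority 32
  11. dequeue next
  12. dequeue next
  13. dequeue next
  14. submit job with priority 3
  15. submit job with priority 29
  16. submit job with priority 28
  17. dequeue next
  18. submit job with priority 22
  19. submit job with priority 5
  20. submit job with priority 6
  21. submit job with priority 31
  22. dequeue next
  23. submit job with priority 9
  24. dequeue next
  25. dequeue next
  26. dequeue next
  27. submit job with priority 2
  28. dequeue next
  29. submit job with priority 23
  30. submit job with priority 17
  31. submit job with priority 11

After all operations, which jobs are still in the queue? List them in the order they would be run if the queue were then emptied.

insert 7 → {7}
insert 15 → {7, 15}
insert 16 → {7, 15, 16}
insert 4 → {4, 7, 15, 16}
insert 20 → {4, 7, 15, 16, 20}
dequeue next → 4; now {7, 15, 16, 20}
insert 18 → {7, 15, 16, 18, 20}
insert 21 → {7, 15, 16, 18, 20, 21}
dequeue next → 7; now {15, 16, 18, 20, 21}
insert 32 → {15, 16, 18, 20, 21, 32}
dequeue next → 15; now {16, 18, 20, 21, 32}
dequeue next → 16; now {18, 20, 21, 32}
dequeue next → 18; now {20, 21, 32}
insert 3 → {3, 20, 21, 32}
insert 29 → {3, 20, 21, 29, 32}
insert 28 → {3, 20, 21, 28, 29, 32}
dequeue next → 3; now {20, 21, 28, 29, 32}
insert 22 → {20, 21, 22, 28, 29, 32}
insert 5 → {5, 20, 21, 22, 28, 29, 32}
insert 6 → {5, 6, 20, 21, 22, 28, 29, 32}
insert 31 → {5, 6, 20, 21, 22, 28, 29, 31, 32}
dequeue next → 5; now {6, 20, 21, 22, 28, 29, 31, 32}
insert 9 → {6, 9, 20, 21, 22, 28, 29, 31, 32}
dequeue next → 6; now {9, 20, 21, 22, 28, 29, 31, 32}
dequeue next → 9; now {20, 21, 22, 28, 29, 31, 32}
dequeue next → 20; now {21, 22, 28, 29, 31, 32}
insert 2 → {2, 21, 22, 28, 29, 31, 32}
dequeue next → 2; now {21, 22, 28, 29, 31, 32}
insert 23 → {21, 22, 23, 28, 29, 31, 32}
insert 17 → {17, 21, 22, 23, 28, 29, 31, 32}
insert 11 → {11, 17, 21, 22, 23, 28, 29, 31, 32}

11 → 17 → 21 → 22 → 23 → 28 → 29 → 31 → 32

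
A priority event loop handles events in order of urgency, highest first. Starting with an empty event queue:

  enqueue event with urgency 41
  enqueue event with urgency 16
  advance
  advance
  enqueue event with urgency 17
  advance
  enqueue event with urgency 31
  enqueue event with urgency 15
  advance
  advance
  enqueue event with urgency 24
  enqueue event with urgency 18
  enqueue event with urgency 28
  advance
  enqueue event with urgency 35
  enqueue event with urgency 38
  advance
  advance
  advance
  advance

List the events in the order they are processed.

insert 41 → {41}
insert 16 → {41, 16}
advance → 41; now {16}
advance → 16; now {}
insert 17 → {17}
advance → 17; now {}
insert 31 → {31}
insert 15 → {31, 15}
advance → 31; now {15}
advance → 15; now {}
insert 24 → {24}
insert 18 → {24, 18}
insert 28 → {28, 24, 18}
advance → 28; now {24, 18}
insert 35 → {35, 24, 18}
insert 38 → {38, 35, 24, 18}
advance → 38; now {35, 24, 18}
advance → 35; now {24, 18}
advance → 24; now {18}
advance → 18; now {}

41 → 16 → 17 → 31 → 15 → 28 → 38 → 35 → 24 → 18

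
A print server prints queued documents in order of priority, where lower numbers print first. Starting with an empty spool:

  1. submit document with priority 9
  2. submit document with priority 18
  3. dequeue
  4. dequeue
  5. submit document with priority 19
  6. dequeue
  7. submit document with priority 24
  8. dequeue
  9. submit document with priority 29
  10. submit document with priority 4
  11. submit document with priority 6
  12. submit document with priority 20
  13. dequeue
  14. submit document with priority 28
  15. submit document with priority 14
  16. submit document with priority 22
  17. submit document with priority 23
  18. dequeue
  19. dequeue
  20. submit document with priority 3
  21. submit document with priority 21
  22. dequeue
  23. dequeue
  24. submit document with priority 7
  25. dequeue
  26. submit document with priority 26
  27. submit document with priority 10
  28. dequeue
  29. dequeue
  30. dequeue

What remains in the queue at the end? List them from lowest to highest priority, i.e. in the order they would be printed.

[23, 26, 28, 29]

insert 9 → {9}
insert 18 → {9, 18}
dequeue → 9; now {18}
dequeue → 18; now {}
insert 19 → {19}
dequeue → 19; now {}
insert 24 → {24}
dequeue → 24; now {}
insert 29 → {29}
insert 4 → {4, 29}
insert 6 → {4, 6, 29}
insert 20 → {4, 6, 20, 29}
dequeue → 4; now {6, 20, 29}
insert 28 → {6, 20, 28, 29}
insert 14 → {6, 14, 20, 28, 29}
insert 22 → {6, 14, 20, 22, 28, 29}
insert 23 → {6, 14, 20, 22, 23, 28, 29}
dequeue → 6; now {14, 20, 22, 23, 28, 29}
dequeue → 14; now {20, 22, 23, 28, 29}
insert 3 → {3, 20, 22, 23, 28, 29}
insert 21 → {3, 20, 21, 22, 23, 28, 29}
dequeue → 3; now {20, 21, 22, 23, 28, 29}
dequeue → 20; now {21, 22, 23, 28, 29}
insert 7 → {7, 21, 22, 23, 28, 29}
dequeue → 7; now {21, 22, 23, 28, 29}
insert 26 → {21, 22, 23, 26, 28, 29}
insert 10 → {10, 21, 22, 23, 26, 28, 29}
dequeue → 10; now {21, 22, 23, 26, 28, 29}
dequeue → 21; now {22, 23, 26, 28, 29}
dequeue → 22; now {23, 26, 28, 29}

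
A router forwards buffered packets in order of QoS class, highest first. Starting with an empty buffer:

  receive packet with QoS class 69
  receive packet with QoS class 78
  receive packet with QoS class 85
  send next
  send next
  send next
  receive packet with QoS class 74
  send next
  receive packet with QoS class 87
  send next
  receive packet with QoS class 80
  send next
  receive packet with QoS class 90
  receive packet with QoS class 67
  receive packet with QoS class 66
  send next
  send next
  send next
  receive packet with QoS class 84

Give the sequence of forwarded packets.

insert 69 → {69}
insert 78 → {78, 69}
insert 85 → {85, 78, 69}
send next → 85; now {78, 69}
send next → 78; now {69}
send next → 69; now {}
insert 74 → {74}
send next → 74; now {}
insert 87 → {87}
send next → 87; now {}
insert 80 → {80}
send next → 80; now {}
insert 90 → {90}
insert 67 → {90, 67}
insert 66 → {90, 67, 66}
send next → 90; now {67, 66}
send next → 67; now {66}
send next → 66; now {}
insert 84 → {84}

85, 78, 69, 74, 87, 80, 90, 67, 66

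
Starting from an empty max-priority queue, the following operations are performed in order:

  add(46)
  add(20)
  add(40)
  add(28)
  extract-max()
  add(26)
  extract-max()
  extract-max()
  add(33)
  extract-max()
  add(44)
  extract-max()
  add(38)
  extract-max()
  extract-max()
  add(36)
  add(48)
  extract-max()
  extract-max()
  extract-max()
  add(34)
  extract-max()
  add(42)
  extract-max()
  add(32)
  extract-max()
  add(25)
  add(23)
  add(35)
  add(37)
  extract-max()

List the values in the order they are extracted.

insert 46 → {46}
insert 20 → {46, 20}
insert 40 → {46, 40, 20}
insert 28 → {46, 40, 28, 20}
extract-max → 46; now {40, 28, 20}
insert 26 → {40, 28, 26, 20}
extract-max → 40; now {28, 26, 20}
extract-max → 28; now {26, 20}
insert 33 → {33, 26, 20}
extract-max → 33; now {26, 20}
insert 44 → {44, 26, 20}
extract-max → 44; now {26, 20}
insert 38 → {38, 26, 20}
extract-max → 38; now {26, 20}
extract-max → 26; now {20}
insert 36 → {36, 20}
insert 48 → {48, 36, 20}
extract-max → 48; now {36, 20}
extract-max → 36; now {20}
extract-max → 20; now {}
insert 34 → {34}
extract-max → 34; now {}
insert 42 → {42}
extract-max → 42; now {}
insert 32 → {32}
extract-max → 32; now {}
insert 25 → {25}
insert 23 → {25, 23}
insert 35 → {35, 25, 23}
insert 37 → {37, 35, 25, 23}
extract-max → 37; now {35, 25, 23}

46, 40, 28, 33, 44, 38, 26, 48, 36, 20, 34, 42, 32, 37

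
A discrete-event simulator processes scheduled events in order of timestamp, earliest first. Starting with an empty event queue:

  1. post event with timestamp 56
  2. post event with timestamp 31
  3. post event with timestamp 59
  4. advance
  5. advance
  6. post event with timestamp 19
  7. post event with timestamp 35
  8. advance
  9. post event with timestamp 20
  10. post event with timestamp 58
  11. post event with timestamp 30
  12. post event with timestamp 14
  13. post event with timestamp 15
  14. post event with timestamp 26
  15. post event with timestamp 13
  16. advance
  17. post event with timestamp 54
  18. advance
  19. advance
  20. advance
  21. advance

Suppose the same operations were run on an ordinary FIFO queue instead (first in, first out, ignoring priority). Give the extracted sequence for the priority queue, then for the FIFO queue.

priority queue: 31, 56, 19, 13, 14, 15, 20, 26; FIFO queue: [56, 31, 59, 19, 35, 20, 58, 30]

insert 56 → {56}
insert 31 → {31, 56}
insert 59 → {31, 56, 59}
advance → 31; now {56, 59}
advance → 56; now {59}
insert 19 → {19, 59}
insert 35 → {19, 35, 59}
advance → 19; now {35, 59}
insert 20 → {20, 35, 59}
insert 58 → {20, 35, 58, 59}
insert 30 → {20, 30, 35, 58, 59}
insert 14 → {14, 20, 30, 35, 58, 59}
insert 15 → {14, 15, 20, 30, 35, 58, 59}
insert 26 → {14, 15, 20, 26, 30, 35, 58, 59}
insert 13 → {13, 14, 15, 20, 26, 30, 35, 58, 59}
advance → 13; now {14, 15, 20, 26, 30, 35, 58, 59}
insert 54 → {14, 15, 20, 26, 30, 35, 54, 58, 59}
advance → 14; now {15, 20, 26, 30, 35, 54, 58, 59}
advance → 15; now {20, 26, 30, 35, 54, 58, 59}
advance → 20; now {26, 30, 35, 54, 58, 59}
advance → 26; now {30, 35, 54, 58, 59}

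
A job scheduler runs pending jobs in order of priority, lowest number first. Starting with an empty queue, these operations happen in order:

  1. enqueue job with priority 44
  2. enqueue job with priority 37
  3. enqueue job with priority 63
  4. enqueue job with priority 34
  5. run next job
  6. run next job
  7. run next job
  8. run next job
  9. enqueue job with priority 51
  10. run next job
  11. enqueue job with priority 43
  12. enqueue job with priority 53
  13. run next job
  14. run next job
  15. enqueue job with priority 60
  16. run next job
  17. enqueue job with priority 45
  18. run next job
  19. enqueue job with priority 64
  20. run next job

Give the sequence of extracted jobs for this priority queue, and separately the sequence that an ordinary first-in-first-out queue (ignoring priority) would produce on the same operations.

insert 44 → {44}
insert 37 → {37, 44}
insert 63 → {37, 44, 63}
insert 34 → {34, 37, 44, 63}
run next job → 34; now {37, 44, 63}
run next job → 37; now {44, 63}
run next job → 44; now {63}
run next job → 63; now {}
insert 51 → {51}
run next job → 51; now {}
insert 43 → {43}
insert 53 → {43, 53}
run next job → 43; now {53}
run next job → 53; now {}
insert 60 → {60}
run next job → 60; now {}
insert 45 → {45}
run next job → 45; now {}
insert 64 → {64}
run next job → 64; now {}

priority queue: 34, 37, 44, 63, 51, 43, 53, 60, 45, 64; FIFO queue: 44, 37, 63, 34, 51, 43, 53, 60, 45, 64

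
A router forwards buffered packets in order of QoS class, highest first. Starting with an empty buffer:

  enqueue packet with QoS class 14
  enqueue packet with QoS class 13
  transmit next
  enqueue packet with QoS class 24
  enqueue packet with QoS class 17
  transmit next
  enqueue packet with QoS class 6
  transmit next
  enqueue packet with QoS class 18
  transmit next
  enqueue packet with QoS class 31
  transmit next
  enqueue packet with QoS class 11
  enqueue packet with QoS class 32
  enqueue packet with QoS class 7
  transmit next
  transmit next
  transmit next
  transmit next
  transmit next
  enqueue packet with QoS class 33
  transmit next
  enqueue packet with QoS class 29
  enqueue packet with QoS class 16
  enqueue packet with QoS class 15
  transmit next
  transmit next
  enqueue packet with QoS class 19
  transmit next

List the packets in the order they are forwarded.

insert 14 → {14}
insert 13 → {14, 13}
transmit next → 14; now {13}
insert 24 → {24, 13}
insert 17 → {24, 17, 13}
transmit next → 24; now {17, 13}
insert 6 → {17, 13, 6}
transmit next → 17; now {13, 6}
insert 18 → {18, 13, 6}
transmit next → 18; now {13, 6}
insert 31 → {31, 13, 6}
transmit next → 31; now {13, 6}
insert 11 → {13, 11, 6}
insert 32 → {32, 13, 11, 6}
insert 7 → {32, 13, 11, 7, 6}
transmit next → 32; now {13, 11, 7, 6}
transmit next → 13; now {11, 7, 6}
transmit next → 11; now {7, 6}
transmit next → 7; now {6}
transmit next → 6; now {}
insert 33 → {33}
transmit next → 33; now {}
insert 29 → {29}
insert 16 → {29, 16}
insert 15 → {29, 16, 15}
transmit next → 29; now {16, 15}
transmit next → 16; now {15}
insert 19 → {19, 15}
transmit next → 19; now {15}

14 → 24 → 17 → 18 → 31 → 32 → 13 → 11 → 7 → 6 → 33 → 29 → 16 → 19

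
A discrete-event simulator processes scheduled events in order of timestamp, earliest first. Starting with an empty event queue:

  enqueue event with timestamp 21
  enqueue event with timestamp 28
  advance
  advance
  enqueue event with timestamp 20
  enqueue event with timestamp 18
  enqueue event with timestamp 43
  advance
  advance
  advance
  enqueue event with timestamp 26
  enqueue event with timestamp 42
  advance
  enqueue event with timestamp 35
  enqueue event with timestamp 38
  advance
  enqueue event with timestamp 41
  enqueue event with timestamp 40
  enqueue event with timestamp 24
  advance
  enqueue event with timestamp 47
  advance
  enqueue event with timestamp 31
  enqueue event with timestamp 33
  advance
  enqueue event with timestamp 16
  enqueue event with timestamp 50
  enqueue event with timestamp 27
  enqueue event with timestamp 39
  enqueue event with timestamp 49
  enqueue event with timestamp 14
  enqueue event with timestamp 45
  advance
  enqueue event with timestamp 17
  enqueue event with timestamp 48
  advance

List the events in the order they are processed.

21, 28, 18, 20, 43, 26, 35, 24, 38, 31, 14, 16

insert 21 → {21}
insert 28 → {21, 28}
advance → 21; now {28}
advance → 28; now {}
insert 20 → {20}
insert 18 → {18, 20}
insert 43 → {18, 20, 43}
advance → 18; now {20, 43}
advance → 20; now {43}
advance → 43; now {}
insert 26 → {26}
insert 42 → {26, 42}
advance → 26; now {42}
insert 35 → {35, 42}
insert 38 → {35, 38, 42}
advance → 35; now {38, 42}
insert 41 → {38, 41, 42}
insert 40 → {38, 40, 41, 42}
insert 24 → {24, 38, 40, 41, 42}
advance → 24; now {38, 40, 41, 42}
insert 47 → {38, 40, 41, 42, 47}
advance → 38; now {40, 41, 42, 47}
insert 31 → {31, 40, 41, 42, 47}
insert 33 → {31, 33, 40, 41, 42, 47}
advance → 31; now {33, 40, 41, 42, 47}
insert 16 → {16, 33, 40, 41, 42, 47}
insert 50 → {16, 33, 40, 41, 42, 47, 50}
insert 27 → {16, 27, 33, 40, 41, 42, 47, 50}
insert 39 → {16, 27, 33, 39, 40, 41, 42, 47, 50}
insert 49 → {16, 27, 33, 39, 40, 41, 42, 47, 49, 50}
insert 14 → {14, 16, 27, 33, 39, 40, 41, 42, 47, 49, 50}
insert 45 → {14, 16, 27, 33, 39, 40, 41, 42, 45, 47, 49, 50}
advance → 14; now {16, 27, 33, 39, 40, 41, 42, 45, 47, 49, 50}
insert 17 → {16, 17, 27, 33, 39, 40, 41, 42, 45, 47, 49, 50}
insert 48 → {16, 17, 27, 33, 39, 40, 41, 42, 45, 47, 48, 49, 50}
advance → 16; now {17, 27, 33, 39, 40, 41, 42, 45, 47, 48, 49, 50}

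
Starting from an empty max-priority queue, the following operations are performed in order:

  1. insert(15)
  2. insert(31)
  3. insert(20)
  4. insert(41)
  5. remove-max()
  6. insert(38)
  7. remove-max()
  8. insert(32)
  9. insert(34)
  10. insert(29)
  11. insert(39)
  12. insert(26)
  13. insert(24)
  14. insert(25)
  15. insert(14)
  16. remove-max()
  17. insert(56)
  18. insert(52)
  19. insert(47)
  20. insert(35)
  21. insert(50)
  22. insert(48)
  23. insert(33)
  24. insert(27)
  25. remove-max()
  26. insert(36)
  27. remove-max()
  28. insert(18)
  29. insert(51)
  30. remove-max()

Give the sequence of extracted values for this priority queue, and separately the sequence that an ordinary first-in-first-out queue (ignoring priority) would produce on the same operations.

insert 15 → {15}
insert 31 → {31, 15}
insert 20 → {31, 20, 15}
insert 41 → {41, 31, 20, 15}
remove-max → 41; now {31, 20, 15}
insert 38 → {38, 31, 20, 15}
remove-max → 38; now {31, 20, 15}
insert 32 → {32, 31, 20, 15}
insert 34 → {34, 32, 31, 20, 15}
insert 29 → {34, 32, 31, 29, 20, 15}
insert 39 → {39, 34, 32, 31, 29, 20, 15}
insert 26 → {39, 34, 32, 31, 29, 26, 20, 15}
insert 24 → {39, 34, 32, 31, 29, 26, 24, 20, 15}
insert 25 → {39, 34, 32, 31, 29, 26, 25, 24, 20, 15}
insert 14 → {39, 34, 32, 31, 29, 26, 25, 24, 20, 15, 14}
remove-max → 39; now {34, 32, 31, 29, 26, 25, 24, 20, 15, 14}
insert 56 → {56, 34, 32, 31, 29, 26, 25, 24, 20, 15, 14}
insert 52 → {56, 52, 34, 32, 31, 29, 26, 25, 24, 20, 15, 14}
insert 47 → {56, 52, 47, 34, 32, 31, 29, 26, 25, 24, 20, 15, 14}
insert 35 → {56, 52, 47, 35, 34, 32, 31, 29, 26, 25, 24, 20, 15, 14}
insert 50 → {56, 52, 50, 47, 35, 34, 32, 31, 29, 26, 25, 24, 20, 15, 14}
insert 48 → {56, 52, 50, 48, 47, 35, 34, 32, 31, 29, 26, 25, 24, 20, 15, 14}
insert 33 → {56, 52, 50, 48, 47, 35, 34, 33, 32, 31, 29, 26, 25, 24, 20, 15, 14}
insert 27 → {56, 52, 50, 48, 47, 35, 34, 33, 32, 31, 29, 27, 26, 25, 24, 20, 15, 14}
remove-max → 56; now {52, 50, 48, 47, 35, 34, 33, 32, 31, 29, 27, 26, 25, 24, 20, 15, 14}
insert 36 → {52, 50, 48, 47, 36, 35, 34, 33, 32, 31, 29, 27, 26, 25, 24, 20, 15, 14}
remove-max → 52; now {50, 48, 47, 36, 35, 34, 33, 32, 31, 29, 27, 26, 25, 24, 20, 15, 14}
insert 18 → {50, 48, 47, 36, 35, 34, 33, 32, 31, 29, 27, 26, 25, 24, 20, 18, 15, 14}
insert 51 → {51, 50, 48, 47, 36, 35, 34, 33, 32, 31, 29, 27, 26, 25, 24, 20, 18, 15, 14}
remove-max → 51; now {50, 48, 47, 36, 35, 34, 33, 32, 31, 29, 27, 26, 25, 24, 20, 18, 15, 14}

priority queue: 41, 38, 39, 56, 52, 51; FIFO queue: 15, 31, 20, 41, 38, 32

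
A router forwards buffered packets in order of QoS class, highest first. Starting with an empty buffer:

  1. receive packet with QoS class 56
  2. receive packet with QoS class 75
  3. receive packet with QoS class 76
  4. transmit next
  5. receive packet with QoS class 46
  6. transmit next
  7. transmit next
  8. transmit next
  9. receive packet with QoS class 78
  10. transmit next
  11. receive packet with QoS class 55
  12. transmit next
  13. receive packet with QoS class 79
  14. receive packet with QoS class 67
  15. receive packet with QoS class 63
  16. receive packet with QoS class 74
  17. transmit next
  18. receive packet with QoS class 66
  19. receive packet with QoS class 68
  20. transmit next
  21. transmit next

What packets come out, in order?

76, 75, 56, 46, 78, 55, 79, 74, 68

insert 56 → {56}
insert 75 → {75, 56}
insert 76 → {76, 75, 56}
transmit next → 76; now {75, 56}
insert 46 → {75, 56, 46}
transmit next → 75; now {56, 46}
transmit next → 56; now {46}
transmit next → 46; now {}
insert 78 → {78}
transmit next → 78; now {}
insert 55 → {55}
transmit next → 55; now {}
insert 79 → {79}
insert 67 → {79, 67}
insert 63 → {79, 67, 63}
insert 74 → {79, 74, 67, 63}
transmit next → 79; now {74, 67, 63}
insert 66 → {74, 67, 66, 63}
insert 68 → {74, 68, 67, 66, 63}
transmit next → 74; now {68, 67, 66, 63}
transmit next → 68; now {67, 66, 63}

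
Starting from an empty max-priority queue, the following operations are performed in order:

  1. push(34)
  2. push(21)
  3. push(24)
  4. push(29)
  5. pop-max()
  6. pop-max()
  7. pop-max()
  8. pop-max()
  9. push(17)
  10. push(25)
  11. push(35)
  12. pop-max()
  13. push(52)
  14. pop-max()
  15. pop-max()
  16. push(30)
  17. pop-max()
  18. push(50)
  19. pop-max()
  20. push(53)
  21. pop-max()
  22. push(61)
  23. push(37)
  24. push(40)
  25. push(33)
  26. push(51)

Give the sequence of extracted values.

34 → 29 → 24 → 21 → 35 → 52 → 25 → 30 → 50 → 53

insert 34 → {34}
insert 21 → {34, 21}
insert 24 → {34, 24, 21}
insert 29 → {34, 29, 24, 21}
pop-max → 34; now {29, 24, 21}
pop-max → 29; now {24, 21}
pop-max → 24; now {21}
pop-max → 21; now {}
insert 17 → {17}
insert 25 → {25, 17}
insert 35 → {35, 25, 17}
pop-max → 35; now {25, 17}
insert 52 → {52, 25, 17}
pop-max → 52; now {25, 17}
pop-max → 25; now {17}
insert 30 → {30, 17}
pop-max → 30; now {17}
insert 50 → {50, 17}
pop-max → 50; now {17}
insert 53 → {53, 17}
pop-max → 53; now {17}
insert 61 → {61, 17}
insert 37 → {61, 37, 17}
insert 40 → {61, 40, 37, 17}
insert 33 → {61, 40, 37, 33, 17}
insert 51 → {61, 51, 40, 37, 33, 17}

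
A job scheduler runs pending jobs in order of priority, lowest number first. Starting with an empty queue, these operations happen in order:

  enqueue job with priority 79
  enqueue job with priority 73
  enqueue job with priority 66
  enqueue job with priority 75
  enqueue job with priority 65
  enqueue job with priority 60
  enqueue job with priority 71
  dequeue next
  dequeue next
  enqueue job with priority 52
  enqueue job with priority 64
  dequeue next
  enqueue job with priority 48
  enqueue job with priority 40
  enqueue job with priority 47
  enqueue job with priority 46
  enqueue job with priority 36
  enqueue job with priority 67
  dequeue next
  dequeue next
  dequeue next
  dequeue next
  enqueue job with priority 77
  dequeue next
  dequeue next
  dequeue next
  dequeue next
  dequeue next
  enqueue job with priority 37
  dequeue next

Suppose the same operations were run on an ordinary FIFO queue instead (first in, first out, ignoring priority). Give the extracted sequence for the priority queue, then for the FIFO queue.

insert 79 → {79}
insert 73 → {73, 79}
insert 66 → {66, 73, 79}
insert 75 → {66, 73, 75, 79}
insert 65 → {65, 66, 73, 75, 79}
insert 60 → {60, 65, 66, 73, 75, 79}
insert 71 → {60, 65, 66, 71, 73, 75, 79}
dequeue next → 60; now {65, 66, 71, 73, 75, 79}
dequeue next → 65; now {66, 71, 73, 75, 79}
insert 52 → {52, 66, 71, 73, 75, 79}
insert 64 → {52, 64, 66, 71, 73, 75, 79}
dequeue next → 52; now {64, 66, 71, 73, 75, 79}
insert 48 → {48, 64, 66, 71, 73, 75, 79}
insert 40 → {40, 48, 64, 66, 71, 73, 75, 79}
insert 47 → {40, 47, 48, 64, 66, 71, 73, 75, 79}
insert 46 → {40, 46, 47, 48, 64, 66, 71, 73, 75, 79}
insert 36 → {36, 40, 46, 47, 48, 64, 66, 71, 73, 75, 79}
insert 67 → {36, 40, 46, 47, 48, 64, 66, 67, 71, 73, 75, 79}
dequeue next → 36; now {40, 46, 47, 48, 64, 66, 67, 71, 73, 75, 79}
dequeue next → 40; now {46, 47, 48, 64, 66, 67, 71, 73, 75, 79}
dequeue next → 46; now {47, 48, 64, 66, 67, 71, 73, 75, 79}
dequeue next → 47; now {48, 64, 66, 67, 71, 73, 75, 79}
insert 77 → {48, 64, 66, 67, 71, 73, 75, 77, 79}
dequeue next → 48; now {64, 66, 67, 71, 73, 75, 77, 79}
dequeue next → 64; now {66, 67, 71, 73, 75, 77, 79}
dequeue next → 66; now {67, 71, 73, 75, 77, 79}
dequeue next → 67; now {71, 73, 75, 77, 79}
dequeue next → 71; now {73, 75, 77, 79}
insert 37 → {37, 73, 75, 77, 79}
dequeue next → 37; now {73, 75, 77, 79}

priority queue: 60 → 65 → 52 → 36 → 40 → 46 → 47 → 48 → 64 → 66 → 67 → 71 → 37; FIFO queue: 79 → 73 → 66 → 75 → 65 → 60 → 71 → 52 → 64 → 48 → 40 → 47 → 46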